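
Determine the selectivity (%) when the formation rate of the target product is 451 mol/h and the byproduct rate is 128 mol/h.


Selectivity = desired / (desired + undesired) * 100
Total products = 451 + 128 = 579 mol/h
S = 451 / 579 * 100
= 0.7789 * 100
= 77.89 %

77.89 %


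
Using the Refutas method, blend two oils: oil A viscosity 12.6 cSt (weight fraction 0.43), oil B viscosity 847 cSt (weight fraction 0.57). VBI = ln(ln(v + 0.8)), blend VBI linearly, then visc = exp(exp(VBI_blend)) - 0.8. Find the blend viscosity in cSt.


Refutas method: VBN_i = 14.534*ln(ln(visc_i + 0.8)) + 10.975, blended linearly by mass fraction; since VBN is linear in VBI_i = ln(ln(visc_i + 0.8)) and the fractions sum to 1, blend VBI directly: visc = exp(exp(VBI_blend)) - 0.8
VBI_1 = ln(ln(12.6 + 0.8)) = 0.953685
VBI_2 = ln(ln(847 + 0.8)) = 1.90845
VBI_blend = 0.43 * 0.953685 + 0.57 * 1.90845 = 1.4979
visc_blend = exp(exp(1.4979)) - 0.8 = 86.76

86.76 cSt


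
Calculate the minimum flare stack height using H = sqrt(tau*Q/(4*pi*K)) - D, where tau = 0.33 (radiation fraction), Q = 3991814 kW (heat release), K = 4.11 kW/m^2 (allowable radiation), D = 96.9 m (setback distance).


tau*Q/(4*pi*K) = 0.33 * 3991814 / (4 * pi * 4.11) = 25505.4
sqrt(25505.4) = 159.704
H = 159.704 - 96.9 = 62.80

62.80 m


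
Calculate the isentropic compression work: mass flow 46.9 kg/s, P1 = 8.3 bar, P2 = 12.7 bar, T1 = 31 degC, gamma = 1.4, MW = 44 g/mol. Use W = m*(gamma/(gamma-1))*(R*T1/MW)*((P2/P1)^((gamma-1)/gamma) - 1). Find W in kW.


Isentropic work: W = m*(gamma/(gamma-1))*(R*T1/MW)*((P2/P1)^((gamma-1)/gamma) - 1)
T1 = 31 + 273.15 = 304.15 K
Pressure ratio = 12.7 / 8.3 = 1.53012
Exponent = (1.4 - 1)/1.4 = 0.285714
(P2/P1)^exp - 1 = 1.53012^0.285714 - 1 = 0.12922
W = 46.9 * 1.4 / 0.4 * 8.314 * 304.15 / 44 * 0.12922 = 1219

1219 kW


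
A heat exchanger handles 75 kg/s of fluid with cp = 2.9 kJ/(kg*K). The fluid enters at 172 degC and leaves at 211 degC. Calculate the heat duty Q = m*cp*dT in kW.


Q = m_dot * cp * delta_T
delta_T = 211 - 172 = 39 K
Q = 75 * 2.9 * 39
= 217.5 * 39
= 8482.5 kW

8482.5 kW


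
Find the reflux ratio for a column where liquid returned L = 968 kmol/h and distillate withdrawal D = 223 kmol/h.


Reflux ratio definition: R = L / D (liquid returned / distillate withdrawn)
L = 968 kmol/h, D = 223 kmol/h
R = 968 / 223 = 4.341

4.341


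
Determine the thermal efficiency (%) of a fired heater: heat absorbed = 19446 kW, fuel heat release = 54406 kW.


Furnace efficiency = Q_absorbed / Q_fuel * 100
= 19446 / 54406 * 100 = 35.74

35.74 %


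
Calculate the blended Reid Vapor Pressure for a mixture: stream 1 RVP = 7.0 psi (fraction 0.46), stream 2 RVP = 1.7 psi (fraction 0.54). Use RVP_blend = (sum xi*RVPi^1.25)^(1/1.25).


Chevron index: RVP_blend = (sum xi*RVPi^1.25)^(1/1.25)
RVP^1.25 terms: 0.46 * 7.0^1.25 + 0.54 * 1.7^1.25 = 6.2858
RVP_blend = 6.2858^(1/1.25) = 4.352

4.352 psi


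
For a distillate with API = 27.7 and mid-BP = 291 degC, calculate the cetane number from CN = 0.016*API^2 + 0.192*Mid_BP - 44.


CN = 0.016 * 27.7^2 + 0.192 * 291 - 44
CN = 12.27664 + 55.872 - 44 = 24.14864

24.14864


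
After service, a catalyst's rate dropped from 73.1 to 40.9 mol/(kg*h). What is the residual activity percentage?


Activity (%) = (rate_used / rate_fresh) * 100
rate_used = 40.9, rate_fresh = 73.1
= (40.9 / 73.1) * 100
= 0.5595 * 100 = 55.95

55.95 %


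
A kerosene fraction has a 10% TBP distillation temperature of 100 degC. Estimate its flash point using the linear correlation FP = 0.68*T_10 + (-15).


FP = 0.68 * 100 + (-15) = 53

53 degC


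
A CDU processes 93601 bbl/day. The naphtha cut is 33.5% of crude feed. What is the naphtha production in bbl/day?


Crude throughput = 93601 bbl/day
Fraction yield = 33.5%
yield = throughput * fraction / 100
yield = 93601 * 33.5 / 100 = 31356.335

31356.335 bbl/day


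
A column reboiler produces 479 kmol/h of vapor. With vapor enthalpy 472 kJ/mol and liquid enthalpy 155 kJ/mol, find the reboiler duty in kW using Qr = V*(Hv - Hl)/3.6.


Qr = 479 * (472 - 155) / 3.6 = 479 * 317 / 3.6 = 42180

42180 kW


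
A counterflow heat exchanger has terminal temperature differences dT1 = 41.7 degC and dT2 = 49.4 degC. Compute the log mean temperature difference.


LMTD = (dT1 - dT2) / ln(dT1/dT2)
= (41.7 - 49.4) / ln(41.7 / 49.4) = -7.7 / -0.169449 = 45.44

45.44 degC


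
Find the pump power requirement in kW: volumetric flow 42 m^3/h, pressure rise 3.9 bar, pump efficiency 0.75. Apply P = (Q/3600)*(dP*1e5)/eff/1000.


Q = 42 / 3600 = 0.0116667 m^3/s
P = 0.0116667 * (3.9 * 1e5) / 0.75 / 1000 = 6.067

6.067 kW


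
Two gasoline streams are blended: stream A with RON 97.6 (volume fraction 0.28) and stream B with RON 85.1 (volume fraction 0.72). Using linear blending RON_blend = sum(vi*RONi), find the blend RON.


Linear blending: RON_blend = sum(vi * RONi)
Contribution 1: 0.28 * 97.6 = 27.328
Contribution 2: 0.72 * 85.1 = 61.272
RON_blend = 27.328 + 61.272 = 88.6

88.6


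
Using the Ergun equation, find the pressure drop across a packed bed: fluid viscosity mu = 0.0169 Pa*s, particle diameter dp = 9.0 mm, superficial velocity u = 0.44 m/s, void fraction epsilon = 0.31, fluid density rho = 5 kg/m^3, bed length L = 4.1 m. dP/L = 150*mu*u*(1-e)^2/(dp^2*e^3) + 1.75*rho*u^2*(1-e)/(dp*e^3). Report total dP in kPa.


dp = 9.0 mm = 0.009 m
Viscous term = 150*0.0169*0.44*(1-0.31)^2 / (0.009^2*0.31^3) = 220069
Inertial term = 1.75*5*0.44^2*(1-0.31) / (0.009*0.31^3) = 4359.48
dP/L = 220069 + 4359.48 = 224428 Pa/m
dP = 224428 * 4.1 / 1000 = 920.2 kPa

920.2 kPa


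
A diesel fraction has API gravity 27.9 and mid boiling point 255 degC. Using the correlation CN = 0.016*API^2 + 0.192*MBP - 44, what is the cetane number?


CN = 0.016 * 27.9^2 + 0.192 * 255 - 44
CN = 12.45456 + 48.96 - 44 = 17.41456

17.41456


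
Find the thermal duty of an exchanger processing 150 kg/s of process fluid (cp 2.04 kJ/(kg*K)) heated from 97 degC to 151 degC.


Q = m_dot * cp * delta_T
delta_T = 151 - 97 = 54 K
Q = 150 * 2.04 * 54
= 306 * 54
= 16524 kW

16524 kW


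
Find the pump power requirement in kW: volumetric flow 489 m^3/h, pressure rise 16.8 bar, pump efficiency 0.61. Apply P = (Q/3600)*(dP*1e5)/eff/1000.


Q = 489 / 3600 = 0.135833 m^3/s
P = 0.135833 * (16.8 * 1e5) / 0.61 / 1000 = 374.1

374.1 kW


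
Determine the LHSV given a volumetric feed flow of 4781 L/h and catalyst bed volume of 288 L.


LHSV = volumetric feed rate / catalyst volume
= 4781 L/h / 288 L
= 16.60 h^-1

16.60 h^-1


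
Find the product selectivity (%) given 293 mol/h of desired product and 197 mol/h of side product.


Selectivity = desired / (desired + undesired) * 100
Total products = 293 + 197 = 490 mol/h
S = 293 / 490 * 100
= 0.5980 * 100
= 59.80 %

59.80 %


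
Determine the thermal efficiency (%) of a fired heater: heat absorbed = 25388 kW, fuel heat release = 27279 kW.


Furnace efficiency = Q_absorbed / Q_fuel * 100
= 25388 / 27279 * 100 = 93.07

93.07 %


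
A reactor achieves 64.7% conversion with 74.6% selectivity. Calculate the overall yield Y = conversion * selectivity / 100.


Overall yield = conversion (%) * selectivity (%) / 100
Conversion = 64.7%, Selectivity = 74.6%
Y = 64.7 * 74.6 / 100
= 48.2662 %

48.2662 %


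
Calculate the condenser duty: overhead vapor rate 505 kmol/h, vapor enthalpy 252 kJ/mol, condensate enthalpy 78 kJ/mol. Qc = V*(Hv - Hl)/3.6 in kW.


Qc = 505 * (252 - 78) / 3.6 = 505 * 174 / 3.6 = 24410

24410 kW


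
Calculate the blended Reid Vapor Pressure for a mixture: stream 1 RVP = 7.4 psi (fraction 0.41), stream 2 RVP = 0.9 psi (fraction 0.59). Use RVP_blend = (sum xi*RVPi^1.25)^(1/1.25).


Chevron index: RVP_blend = (sum xi*RVPi^1.25)^(1/1.25)
RVP^1.25 terms: 0.41 * 7.4^1.25 + 0.59 * 0.9^1.25 = 5.52127
RVP_blend = 5.52127^(1/1.25) = 3.923

3.923 psi


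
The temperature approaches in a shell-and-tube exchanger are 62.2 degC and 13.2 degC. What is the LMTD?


LMTD = (dT1 - dT2) / ln(dT1/dT2)
= (62.2 - 13.2) / ln(62.2 / 13.2) = 49 / 1.55014 = 31.61

31.61 degC


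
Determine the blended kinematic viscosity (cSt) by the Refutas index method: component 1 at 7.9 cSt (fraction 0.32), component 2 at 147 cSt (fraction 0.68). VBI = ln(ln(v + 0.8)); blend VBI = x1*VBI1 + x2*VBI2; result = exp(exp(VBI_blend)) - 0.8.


Refutas method: VBN_i = 14.534*ln(ln(visc_i + 0.8)) + 10.975, blended linearly by mass fraction; since VBN is linear in VBI_i = ln(ln(visc_i + 0.8)) and the fractions sum to 1, blend VBI directly: visc = exp(exp(VBI_blend)) - 0.8
VBI_1 = ln(ln(7.9 + 0.8)) = 0.771645
VBI_2 = ln(ln(147 + 0.8)) = 1.60861
VBI_blend = 0.32 * 0.771645 + 0.68 * 1.60861 = 1.34078
visc_blend = exp(exp(1.34078)) - 0.8 = 44.90

44.90 cSt


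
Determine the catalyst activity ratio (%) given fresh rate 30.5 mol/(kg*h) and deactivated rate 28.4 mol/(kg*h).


Activity (%) = (rate_used / rate_fresh) * 100
rate_used = 28.4, rate_fresh = 30.5
= (28.4 / 30.5) * 100
= 0.9311 * 100 = 93.11

93.11 %


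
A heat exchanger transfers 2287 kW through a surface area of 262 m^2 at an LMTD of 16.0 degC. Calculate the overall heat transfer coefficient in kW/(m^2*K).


From Q = U*A*LMTD, U = Q / (A * LMTD)
U = 2287 / (262 * 16.0) = 2287 / 4192 = 0.5456

0.5456 kW/(m^2*K)


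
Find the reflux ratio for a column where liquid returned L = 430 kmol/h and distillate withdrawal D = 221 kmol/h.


Reflux ratio definition: R = L / D (liquid returned / distillate withdrawn)
L = 430 kmol/h, D = 221 kmol/h
R = 430 / 221 = 1.946

1.946


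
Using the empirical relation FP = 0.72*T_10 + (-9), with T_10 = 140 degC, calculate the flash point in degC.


FP = 0.72 * 140 + (-9) = 91.8

91.8 degC


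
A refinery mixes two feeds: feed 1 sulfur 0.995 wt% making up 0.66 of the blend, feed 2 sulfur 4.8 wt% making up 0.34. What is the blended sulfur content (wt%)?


Linear sulfur blending: S_blend = x1*S1 + x2*S2
Contribution 1: 0.66 * 0.995 = 0.6567 wt%
Contribution 2: 0.34 * 4.8 = 1.632 wt%
S_blend = 0.6567 + 1.632 = 2.2887

2.2887 wt%


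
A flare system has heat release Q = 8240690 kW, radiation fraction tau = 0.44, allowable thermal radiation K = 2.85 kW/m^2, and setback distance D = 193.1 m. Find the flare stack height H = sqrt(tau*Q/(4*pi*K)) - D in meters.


tau*Q/(4*pi*K) = 0.44 * 8240690 / (4 * pi * 2.85) = 101242
sqrt(101242) = 318.185
H = 318.185 - 193.1 = 125.1

125.1 m


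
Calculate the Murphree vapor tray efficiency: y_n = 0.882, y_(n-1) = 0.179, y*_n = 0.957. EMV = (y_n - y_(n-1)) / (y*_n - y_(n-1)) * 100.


Murphree vapor efficiency: EMV = (y_n - y_(n-1)) / (y*_n - y_(n-1)) * 100
EMV = (0.882 - 0.179) / (0.957 - 0.179) * 100 = 0.703 / 0.778 * 100 = 90.36

90.36 %


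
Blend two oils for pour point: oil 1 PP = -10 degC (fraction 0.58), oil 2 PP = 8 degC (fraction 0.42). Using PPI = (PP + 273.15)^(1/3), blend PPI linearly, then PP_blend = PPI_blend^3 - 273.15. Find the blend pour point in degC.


PPI_1 = (-10 + 273.15)^(1/3) = 6.408176
PPI_2 = (8 + 273.15)^(1/3) = 6.551077
PPI_blend = 0.58 * 6.408176 + 0.42 * 6.551077 = 6.468194
PP_blend = 6.468194^3 - 273.15 = 270.6133 - 273.15 = -2.54

-2.54 degC


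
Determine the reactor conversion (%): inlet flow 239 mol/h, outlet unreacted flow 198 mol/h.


X = (F_in - F_out) / F_in * 100
Moles reacted = 239 - 198 = 41
X = 41 / 239 * 100
= 0.1715 * 100
= 17.15 %

17.15 %


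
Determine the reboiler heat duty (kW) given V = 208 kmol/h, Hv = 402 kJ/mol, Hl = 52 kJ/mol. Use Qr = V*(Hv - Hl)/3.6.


Qr = 208 * (402 - 52) / 3.6 = 208 * 350 / 3.6 = 20220

20220 kW


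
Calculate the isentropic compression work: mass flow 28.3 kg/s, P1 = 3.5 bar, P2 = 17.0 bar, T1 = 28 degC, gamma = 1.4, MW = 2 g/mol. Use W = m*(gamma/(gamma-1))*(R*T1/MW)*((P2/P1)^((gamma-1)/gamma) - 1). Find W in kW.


Isentropic work: W = m*(gamma/(gamma-1))*(R*T1/MW)*((P2/P1)^((gamma-1)/gamma) - 1)
T1 = 28 + 273.15 = 301.15 K
Pressure ratio = 17.0 / 3.5 = 4.85714
Exponent = (1.4 - 1)/1.4 = 0.285714
(P2/P1)^exp - 1 = 4.85714^0.285714 - 1 = 0.570755
W = 28.3 * 1.4 / 0.4 * 8.314 * 301.15 / 2 * 0.570755 = 70770

70770 kW


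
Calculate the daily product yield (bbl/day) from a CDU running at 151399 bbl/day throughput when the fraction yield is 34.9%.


Crude throughput = 151399 bbl/day
Fraction yield = 34.9%
yield = throughput * fraction / 100
yield = 151399 * 34.9 / 100 = 52838.251

52838.251 bbl/day


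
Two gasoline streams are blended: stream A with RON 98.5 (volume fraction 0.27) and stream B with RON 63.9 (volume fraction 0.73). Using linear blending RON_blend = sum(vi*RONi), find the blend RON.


Linear blending: RON_blend = sum(vi * RONi)
Contribution 1: 0.27 * 98.5 = 26.595
Contribution 2: 0.73 * 63.9 = 46.647
RON_blend = 26.595 + 46.647 = 73.242

73.242


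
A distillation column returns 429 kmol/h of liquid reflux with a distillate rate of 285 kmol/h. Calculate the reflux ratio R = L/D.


Reflux ratio definition: R = L / D (liquid returned / distillate withdrawn)
L = 429 kmol/h, D = 285 kmol/h
R = 429 / 285 = 1.505

1.505


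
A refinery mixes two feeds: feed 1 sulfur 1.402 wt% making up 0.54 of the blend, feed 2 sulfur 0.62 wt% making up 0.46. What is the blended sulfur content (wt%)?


Linear sulfur blending: S_blend = x1*S1 + x2*S2
Contribution 1: 0.54 * 1.402 = 0.75708 wt%
Contribution 2: 0.46 * 0.62 = 0.2852 wt%
S_blend = 0.75708 + 0.2852 = 1.04228

1.04228 wt%


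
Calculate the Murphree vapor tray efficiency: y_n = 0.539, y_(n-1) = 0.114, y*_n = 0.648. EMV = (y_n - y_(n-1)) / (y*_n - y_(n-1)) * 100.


Murphree vapor efficiency: EMV = (y_n - y_(n-1)) / (y*_n - y_(n-1)) * 100
EMV = (0.539 - 0.114) / (0.648 - 0.114) * 100 = 0.425 / 0.534 * 100 = 79.59

79.59 %


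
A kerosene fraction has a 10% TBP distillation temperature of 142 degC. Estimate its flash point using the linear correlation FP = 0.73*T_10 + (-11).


FP = 0.73 * 142 + (-11) = 92.66

92.66 degC


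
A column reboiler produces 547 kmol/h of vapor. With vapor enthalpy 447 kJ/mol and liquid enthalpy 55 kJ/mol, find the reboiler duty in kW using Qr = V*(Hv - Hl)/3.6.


Qr = 547 * (447 - 55) / 3.6 = 547 * 392 / 3.6 = 59560

59560 kW


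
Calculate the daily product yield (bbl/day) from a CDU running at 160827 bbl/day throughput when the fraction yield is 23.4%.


Crude throughput = 160827 bbl/day
Fraction yield = 23.4%
yield = throughput * fraction / 100
yield = 160827 * 23.4 / 100 = 37633.518

37633.518 bbl/day


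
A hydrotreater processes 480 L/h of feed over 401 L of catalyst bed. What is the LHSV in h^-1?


LHSV = volumetric feed rate / catalyst volume
= 480 L/h / 401 L
= 1.197 h^-1

1.197 h^-1


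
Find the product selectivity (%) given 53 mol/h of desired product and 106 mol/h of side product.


Selectivity = desired / (desired + undesired) * 100
Total products = 53 + 106 = 159 mol/h
S = 53 / 159 * 100
= 0.3333 * 100
= 33.33 %

33.33 %


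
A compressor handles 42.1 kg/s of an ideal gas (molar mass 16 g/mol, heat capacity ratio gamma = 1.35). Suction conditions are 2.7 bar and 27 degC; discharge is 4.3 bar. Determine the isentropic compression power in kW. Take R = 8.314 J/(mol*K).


Isentropic work: W = m*(gamma/(gamma-1))*(R*T1/MW)*((P2/P1)^((gamma-1)/gamma) - 1)
T1 = 27 + 273.15 = 300.15 K
Pressure ratio = 4.3 / 2.7 = 1.59259
Exponent = (1.35 - 1)/1.35 = 0.259259
(P2/P1)^exp - 1 = 1.59259^0.259259 - 1 = 0.128229
W = 42.1 * 1.35 / 0.35 * 8.314 * 300.15 / 16 * 0.128229 = 3248

3248 kW


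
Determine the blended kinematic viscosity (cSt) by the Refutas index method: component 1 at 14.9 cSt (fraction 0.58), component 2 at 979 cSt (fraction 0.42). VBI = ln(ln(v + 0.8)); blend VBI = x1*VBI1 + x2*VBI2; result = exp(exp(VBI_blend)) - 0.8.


Refutas method: VBN_i = 14.534*ln(ln(visc_i + 0.8)) + 10.975, blended linearly by mass fraction; since VBN is linear in VBI_i = ln(ln(visc_i + 0.8)) and the fractions sum to 1, blend VBI directly: visc = exp(exp(VBI_blend)) - 0.8
VBI_1 = ln(ln(14.9 + 0.8)) = 1.01293
VBI_2 = ln(ln(979 + 0.8)) = 1.92969
VBI_blend = 0.58 * 1.01293 + 0.42 * 1.92969 = 1.39797
visc_blend = exp(exp(1.39797)) - 0.8 = 56.42

56.42 cSt


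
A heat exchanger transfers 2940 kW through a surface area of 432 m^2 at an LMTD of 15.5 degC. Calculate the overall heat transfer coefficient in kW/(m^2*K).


From Q = U*A*LMTD, U = Q / (A * LMTD)
U = 2940 / (432 * 15.5) = 2940 / 6696 = 0.4391

0.4391 kW/(m^2*K)


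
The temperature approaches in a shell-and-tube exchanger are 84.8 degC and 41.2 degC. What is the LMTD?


LMTD = (dT1 - dT2) / ln(dT1/dT2)
= (84.8 - 41.2) / ln(84.8 / 41.2) = 43.6 / 0.721857 = 60.40

60.40 degC


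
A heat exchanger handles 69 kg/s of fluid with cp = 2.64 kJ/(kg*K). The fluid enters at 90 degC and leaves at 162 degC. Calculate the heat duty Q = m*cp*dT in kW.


Q = m_dot * cp * delta_T
delta_T = 162 - 90 = 72 K
Q = 69 * 2.64 * 72
= 182.16 * 72
= 13115.52 kW

13115.52 kW


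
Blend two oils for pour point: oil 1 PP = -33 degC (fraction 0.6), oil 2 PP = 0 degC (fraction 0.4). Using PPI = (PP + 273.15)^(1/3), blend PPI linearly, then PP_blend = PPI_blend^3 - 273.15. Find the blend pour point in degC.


PPI_1 = (-33 + 273.15)^(1/3) = 6.215759
PPI_2 = (0 + 273.15)^(1/3) = 6.488342
PPI_blend = 0.6 * 6.215759 + 0.4 * 6.488342 = 6.324792
PP_blend = 6.324792^3 - 273.15 = 253.0106 - 273.15 = -20.14

-20.14 degC


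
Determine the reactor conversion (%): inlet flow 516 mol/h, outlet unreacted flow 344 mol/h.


X = (F_in - F_out) / F_in * 100
Moles reacted = 516 - 344 = 172
X = 172 / 516 * 100
= 0.3333 * 100
= 33.33 %

33.33 %


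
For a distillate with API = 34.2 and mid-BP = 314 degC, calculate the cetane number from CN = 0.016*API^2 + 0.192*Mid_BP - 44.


CN = 0.016 * 34.2^2 + 0.192 * 314 - 44
CN = 18.71424 + 60.288 - 44 = 35.00224

35.00224


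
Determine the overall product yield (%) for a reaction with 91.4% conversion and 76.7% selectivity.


Overall yield = conversion (%) * selectivity (%) / 100
Conversion = 91.4%, Selectivity = 76.7%
Y = 91.4 * 76.7 / 100
= 70.1038 %

70.1038 %


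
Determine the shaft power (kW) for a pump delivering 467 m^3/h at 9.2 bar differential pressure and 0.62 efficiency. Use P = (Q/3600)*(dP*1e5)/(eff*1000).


Q = 467 / 3600 = 0.129722 m^3/s
P = 0.129722 * (9.2 * 1e5) / 0.62 / 1000 = 192.5

192.5 kW


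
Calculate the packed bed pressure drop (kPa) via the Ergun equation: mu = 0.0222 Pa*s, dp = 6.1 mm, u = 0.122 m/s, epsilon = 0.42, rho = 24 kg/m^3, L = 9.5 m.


dp = 6.1 mm = 0.0061 m
Viscous term = 150*0.0222*0.122*(1-0.42)^2 / (0.0061^2*0.42^3) = 49573.8
Inertial term = 1.75*24*0.122^2*(1-0.42) / (0.0061*0.42^3) = 802.268
dP/L = 49573.8 + 802.268 = 50376.1 Pa/m
dP = 50376.1 * 9.5 / 1000 = 478.6 kPa

478.6 kPa


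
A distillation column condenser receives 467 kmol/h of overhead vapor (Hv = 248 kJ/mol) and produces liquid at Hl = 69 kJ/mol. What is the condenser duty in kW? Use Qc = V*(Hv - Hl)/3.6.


Qc = 467 * (248 - 69) / 3.6 = 467 * 179 / 3.6 = 23220

23220 kW


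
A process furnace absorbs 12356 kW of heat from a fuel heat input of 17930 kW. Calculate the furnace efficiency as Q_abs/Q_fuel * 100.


Furnace efficiency = Q_absorbed / Q_fuel * 100
= 12356 / 17930 * 100 = 68.91

68.91 %


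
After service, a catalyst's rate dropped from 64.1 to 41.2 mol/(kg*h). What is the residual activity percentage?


Activity (%) = (rate_used / rate_fresh) * 100
rate_used = 41.2, rate_fresh = 64.1
= (41.2 / 64.1) * 100
= 0.6427 * 100 = 64.27

64.27 %


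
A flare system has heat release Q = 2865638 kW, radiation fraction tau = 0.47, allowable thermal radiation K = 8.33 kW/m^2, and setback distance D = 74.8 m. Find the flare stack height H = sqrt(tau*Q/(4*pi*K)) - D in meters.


tau*Q/(4*pi*K) = 0.47 * 2865638 / (4 * pi * 8.33) = 12866.6
sqrt(12866.6) = 113.431
H = 113.431 - 74.8 = 38.63

38.63 m


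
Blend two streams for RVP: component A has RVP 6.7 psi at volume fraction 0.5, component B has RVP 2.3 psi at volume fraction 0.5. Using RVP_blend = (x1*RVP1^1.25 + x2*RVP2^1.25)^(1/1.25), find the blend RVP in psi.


Chevron index: RVP_blend = (sum xi*RVPi^1.25)^(1/1.25)
RVP^1.25 terms: 0.5 * 6.7^1.25 + 0.5 * 2.3^1.25 = 6.8059
RVP_blend = 6.8059^(1/1.25) = 4.638

4.638 psi


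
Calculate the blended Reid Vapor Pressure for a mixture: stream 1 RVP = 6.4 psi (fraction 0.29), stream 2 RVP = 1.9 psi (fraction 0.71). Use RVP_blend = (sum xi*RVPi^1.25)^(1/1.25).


Chevron index: RVP_blend = (sum xi*RVPi^1.25)^(1/1.25)
RVP^1.25 terms: 0.29 * 6.4^1.25 + 0.71 * 1.9^1.25 = 4.53584
RVP_blend = 4.53584^(1/1.25) = 3.352

3.352 psi


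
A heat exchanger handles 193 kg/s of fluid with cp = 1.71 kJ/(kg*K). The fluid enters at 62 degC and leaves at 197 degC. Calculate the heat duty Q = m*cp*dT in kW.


Q = m_dot * cp * delta_T
delta_T = 197 - 62 = 135 K
Q = 193 * 1.71 * 135
= 330.03 * 135
= 44554.05 kW

44554.05 kW


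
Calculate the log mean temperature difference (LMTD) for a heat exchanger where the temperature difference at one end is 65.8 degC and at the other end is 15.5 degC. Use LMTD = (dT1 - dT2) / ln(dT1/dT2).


LMTD = (dT1 - dT2) / ln(dT1/dT2)
= (65.8 - 15.5) / ln(65.8 / 15.5) = 50.3 / 1.44578 = 34.79

34.79 degC


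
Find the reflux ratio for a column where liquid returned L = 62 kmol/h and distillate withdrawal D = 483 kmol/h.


Reflux ratio definition: R = L / D (liquid returned / distillate withdrawn)
L = 62 kmol/h, D = 483 kmol/h
R = 62 / 483 = 0.1284

0.1284


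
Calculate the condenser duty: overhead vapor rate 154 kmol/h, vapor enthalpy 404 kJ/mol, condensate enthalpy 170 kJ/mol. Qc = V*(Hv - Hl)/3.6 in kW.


Qc = 154 * (404 - 170) / 3.6 = 154 * 234 / 3.6 = 10010

10010 kW


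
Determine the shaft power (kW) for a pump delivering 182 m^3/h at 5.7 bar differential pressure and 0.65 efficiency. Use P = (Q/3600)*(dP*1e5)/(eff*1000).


Q = 182 / 3600 = 0.0505556 m^3/s
P = 0.0505556 * (5.7 * 1e5) / 0.65 / 1000 = 44.33

44.33 kW


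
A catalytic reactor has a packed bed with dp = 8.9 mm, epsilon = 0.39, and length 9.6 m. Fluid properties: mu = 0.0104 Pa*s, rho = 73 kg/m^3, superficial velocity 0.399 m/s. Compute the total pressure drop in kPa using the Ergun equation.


dp = 8.9 mm = 0.0089 m
Viscous term = 150*0.0104*0.399*(1-0.39)^2 / (0.0089^2*0.39^3) = 49292.8
Inertial term = 1.75*73*0.399^2*(1-0.39) / (0.0089*0.39^3) = 23499.2
dP/L = 49292.8 + 23499.2 = 72792 Pa/m
dP = 72792 * 9.6 / 1000 = 698.8 kPa

698.8 kPa


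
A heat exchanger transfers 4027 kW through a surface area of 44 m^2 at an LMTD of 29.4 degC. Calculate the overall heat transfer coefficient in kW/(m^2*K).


From Q = U*A*LMTD, U = Q / (A * LMTD)
U = 4027 / (44 * 29.4) = 4027 / 1293.6 = 3.113

3.113 kW/(m^2*K)


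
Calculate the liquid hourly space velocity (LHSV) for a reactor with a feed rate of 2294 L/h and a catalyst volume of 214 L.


LHSV = volumetric feed rate / catalyst volume
= 2294 L/h / 214 L
= 10.72 h^-1

10.72 h^-1


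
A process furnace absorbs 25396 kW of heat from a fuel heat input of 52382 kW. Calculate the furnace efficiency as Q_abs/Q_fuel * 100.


Furnace efficiency = Q_absorbed / Q_fuel * 100
= 25396 / 52382 * 100 = 48.48

48.48 %


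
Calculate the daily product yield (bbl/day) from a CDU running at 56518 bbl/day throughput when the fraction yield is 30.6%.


Crude throughput = 56518 bbl/day
Fraction yield = 30.6%
yield = throughput * fraction / 100
yield = 56518 * 30.6 / 100 = 17294.508

17294.508 bbl/day


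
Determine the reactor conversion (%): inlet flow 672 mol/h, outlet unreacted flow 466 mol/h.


X = (F_in - F_out) / F_in * 100
Moles reacted = 672 - 466 = 206
X = 206 / 672 * 100
= 0.3065 * 100
= 30.65 %

30.65 %


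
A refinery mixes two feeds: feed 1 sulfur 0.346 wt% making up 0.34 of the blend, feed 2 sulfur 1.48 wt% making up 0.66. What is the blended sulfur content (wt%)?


Linear sulfur blending: S_blend = x1*S1 + x2*S2
Contribution 1: 0.34 * 0.346 = 0.11764 wt%
Contribution 2: 0.66 * 1.48 = 0.9768 wt%
S_blend = 0.11764 + 0.9768 = 1.09444

1.09444 wt%


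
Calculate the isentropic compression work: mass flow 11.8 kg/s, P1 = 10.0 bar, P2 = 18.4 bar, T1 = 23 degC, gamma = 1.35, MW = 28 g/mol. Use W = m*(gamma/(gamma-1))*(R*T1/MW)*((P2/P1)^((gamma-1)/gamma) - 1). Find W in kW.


Isentropic work: W = m*(gamma/(gamma-1))*(R*T1/MW)*((P2/P1)^((gamma-1)/gamma) - 1)
T1 = 23 + 273.15 = 296.15 K
Pressure ratio = 18.4 / 10.0 = 1.84
Exponent = (1.35 - 1)/1.35 = 0.259259
(P2/P1)^exp - 1 = 1.84^0.259259 - 1 = 0.171268
W = 11.8 * 1.35 / 0.35 * 8.314 * 296.15 / 28 * 0.171268 = 685.5

685.5 kW


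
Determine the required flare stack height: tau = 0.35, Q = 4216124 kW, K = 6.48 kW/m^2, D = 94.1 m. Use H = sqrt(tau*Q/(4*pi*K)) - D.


tau*Q/(4*pi*K) = 0.35 * 4216124 / (4 * pi * 6.48) = 18121.6
sqrt(18121.6) = 134.616
H = 134.616 - 94.1 = 40.52

40.52 m


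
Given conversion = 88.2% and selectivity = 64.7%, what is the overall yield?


Overall yield = conversion (%) * selectivity (%) / 100
Conversion = 88.2%, Selectivity = 64.7%
Y = 88.2 * 64.7 / 100
= 57.0654 %

57.0654 %


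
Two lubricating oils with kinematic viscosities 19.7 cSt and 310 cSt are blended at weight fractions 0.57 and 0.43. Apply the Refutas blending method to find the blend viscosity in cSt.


Refutas method: VBN_i = 14.534*ln(ln(visc_i + 0.8)) + 10.975, blended linearly by mass fraction; since VBN is linear in VBI_i = ln(ln(visc_i + 0.8)) and the fractions sum to 1, blend VBI directly: visc = exp(exp(VBI_blend)) - 0.8
VBI_1 = ln(ln(19.7 + 0.8)) = 1.1054
VBI_2 = ln(ln(310 + 0.8)) = 1.74731
VBI_blend = 0.57 * 1.1054 + 0.43 * 1.74731 = 1.38142
visc_blend = exp(exp(1.38142)) - 0.8 = 52.75

52.75 cSt


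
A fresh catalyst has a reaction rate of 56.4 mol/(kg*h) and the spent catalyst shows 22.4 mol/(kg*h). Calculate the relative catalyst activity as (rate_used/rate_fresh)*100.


Activity (%) = (rate_used / rate_fresh) * 100
rate_used = 22.4, rate_fresh = 56.4
= (22.4 / 56.4) * 100
= 0.3972 * 100 = 39.72

39.72 %


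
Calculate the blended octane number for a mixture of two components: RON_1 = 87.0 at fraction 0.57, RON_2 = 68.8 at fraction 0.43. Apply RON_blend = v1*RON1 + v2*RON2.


Linear blending: RON_blend = sum(vi * RONi)
Contribution 1: 0.57 * 87.0 = 49.59
Contribution 2: 0.43 * 68.8 = 29.584
RON_blend = 49.59 + 29.584 = 79.174

79.174


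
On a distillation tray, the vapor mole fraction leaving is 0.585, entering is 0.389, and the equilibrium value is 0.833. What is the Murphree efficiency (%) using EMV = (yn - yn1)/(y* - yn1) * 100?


Murphree vapor efficiency: EMV = (y_n - y_(n-1)) / (y*_n - y_(n-1)) * 100
EMV = (0.585 - 0.389) / (0.833 - 0.389) * 100 = 0.196 / 0.444 * 100 = 44.14

44.14 %


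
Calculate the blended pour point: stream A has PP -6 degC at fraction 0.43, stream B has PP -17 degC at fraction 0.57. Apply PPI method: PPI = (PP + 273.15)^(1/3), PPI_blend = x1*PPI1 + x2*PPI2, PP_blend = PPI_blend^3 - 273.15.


PPI_1 = (-6 + 273.15)^(1/3) = 6.440482
PPI_2 = (-17 + 273.15)^(1/3) = 6.350844
PPI_blend = 0.43 * 6.440482 + 0.57 * 6.350844 = 6.389388
PP_blend = 6.389388^3 - 273.15 = 260.8422 - 273.15 = -12.31

-12.31 degC


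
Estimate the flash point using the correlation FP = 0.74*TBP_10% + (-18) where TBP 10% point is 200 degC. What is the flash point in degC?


FP = 0.74 * 200 + (-18) = 130

130 degC


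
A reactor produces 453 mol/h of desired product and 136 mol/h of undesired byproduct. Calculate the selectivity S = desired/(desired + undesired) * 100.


Selectivity = desired / (desired + undesired) * 100
Total products = 453 + 136 = 589 mol/h
S = 453 / 589 * 100
= 0.7691 * 100
= 76.91 %

76.91 %


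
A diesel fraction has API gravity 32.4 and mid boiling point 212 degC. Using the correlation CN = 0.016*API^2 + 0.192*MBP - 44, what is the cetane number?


CN = 0.016 * 32.4^2 + 0.192 * 212 - 44
CN = 16.79616 + 40.704 - 44 = 13.50016

13.50016


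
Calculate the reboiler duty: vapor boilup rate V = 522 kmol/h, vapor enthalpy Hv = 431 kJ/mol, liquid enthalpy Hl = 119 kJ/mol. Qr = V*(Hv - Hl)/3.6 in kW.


Qr = 522 * (431 - 119) / 3.6 = 522 * 312 / 3.6 = 45240

45240 kW


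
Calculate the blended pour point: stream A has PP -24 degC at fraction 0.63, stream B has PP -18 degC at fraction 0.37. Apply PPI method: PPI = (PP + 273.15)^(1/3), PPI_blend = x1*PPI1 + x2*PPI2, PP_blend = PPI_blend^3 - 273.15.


PPI_1 = (-24 + 273.15)^(1/3) = 6.292458
PPI_2 = (-18 + 273.15)^(1/3) = 6.342569
PPI_blend = 0.63 * 6.292458 + 0.37 * 6.342569 = 6.310999
PP_blend = 6.310999^3 - 273.15 = 251.3589 - 273.15 = -21.79

-21.79 degC


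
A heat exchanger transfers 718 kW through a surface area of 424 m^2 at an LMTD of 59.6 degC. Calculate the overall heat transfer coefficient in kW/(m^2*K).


From Q = U*A*LMTD, U = Q / (A * LMTD)
U = 718 / (424 * 59.6) = 718 / 25270.4 = 0.02841

0.02841 kW/(m^2*K)


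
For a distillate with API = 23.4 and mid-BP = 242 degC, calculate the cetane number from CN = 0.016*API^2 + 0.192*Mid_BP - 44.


CN = 0.016 * 23.4^2 + 0.192 * 242 - 44
CN = 8.76096 + 46.464 - 44 = 11.22496

11.22496


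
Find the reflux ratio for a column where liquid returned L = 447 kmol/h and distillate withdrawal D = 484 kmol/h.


Reflux ratio definition: R = L / D (liquid returned / distillate withdrawn)
L = 447 kmol/h, D = 484 kmol/h
R = 447 / 484 = 0.9236

0.9236


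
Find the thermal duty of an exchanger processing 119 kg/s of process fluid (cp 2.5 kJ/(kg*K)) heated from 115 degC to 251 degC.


Q = m_dot * cp * delta_T
delta_T = 251 - 115 = 136 K
Q = 119 * 2.5 * 136
= 297.5 * 136
= 40460 kW

40460 kW


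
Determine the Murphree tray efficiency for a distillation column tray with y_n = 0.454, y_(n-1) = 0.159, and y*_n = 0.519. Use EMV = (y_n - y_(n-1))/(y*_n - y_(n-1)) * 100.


Murphree vapor efficiency: EMV = (y_n - y_(n-1)) / (y*_n - y_(n-1)) * 100
EMV = (0.454 - 0.159) / (0.519 - 0.159) * 100 = 0.295 / 0.36 * 100 = 81.94

81.94 %


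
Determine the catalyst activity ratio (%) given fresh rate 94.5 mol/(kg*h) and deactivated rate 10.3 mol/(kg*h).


Activity (%) = (rate_used / rate_fresh) * 100
rate_used = 10.3, rate_fresh = 94.5
= (10.3 / 94.5) * 100
= 0.1090 * 100 = 10.90

10.90 %


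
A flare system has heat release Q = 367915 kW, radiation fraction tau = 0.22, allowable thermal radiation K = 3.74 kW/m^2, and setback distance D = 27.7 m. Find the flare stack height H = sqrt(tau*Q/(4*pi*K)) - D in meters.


tau*Q/(4*pi*K) = 0.22 * 367915 / (4 * pi * 3.74) = 1722.22
sqrt(1722.22) = 41.4996
H = 41.4996 - 27.7 = 13.80

13.80 m


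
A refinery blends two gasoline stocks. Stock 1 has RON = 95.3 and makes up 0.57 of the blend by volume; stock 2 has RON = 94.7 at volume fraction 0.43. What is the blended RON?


Linear blending: RON_blend = sum(vi * RONi)
Contribution 1: 0.57 * 95.3 = 54.321
Contribution 2: 0.43 * 94.7 = 40.721
RON_blend = 54.321 + 40.721 = 95.042

95.042


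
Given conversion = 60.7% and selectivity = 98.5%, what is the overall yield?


Overall yield = conversion (%) * selectivity (%) / 100
Conversion = 60.7%, Selectivity = 98.5%
Y = 60.7 * 98.5 / 100
= 59.7895 %

59.7895 %


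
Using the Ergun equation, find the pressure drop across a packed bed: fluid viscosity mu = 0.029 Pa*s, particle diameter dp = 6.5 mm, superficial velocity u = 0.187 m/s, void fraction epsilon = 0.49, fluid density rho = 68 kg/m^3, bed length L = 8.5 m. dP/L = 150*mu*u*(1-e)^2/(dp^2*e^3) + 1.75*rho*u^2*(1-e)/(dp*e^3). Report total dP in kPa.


dp = 6.5 mm = 0.0065 m
Viscous term = 150*0.029*0.187*(1-0.49)^2 / (0.0065^2*0.49^3) = 42565.4
Inertial term = 1.75*68*0.187^2*(1-0.49) / (0.0065*0.49^3) = 2775.23
dP/L = 42565.4 + 2775.23 = 45340.6 Pa/m
dP = 45340.6 * 8.5 / 1000 = 385.4 kPa

385.4 kPa


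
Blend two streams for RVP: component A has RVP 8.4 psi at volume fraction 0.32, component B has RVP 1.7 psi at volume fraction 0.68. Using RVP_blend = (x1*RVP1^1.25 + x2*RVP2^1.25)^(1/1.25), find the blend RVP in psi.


Chevron index: RVP_blend = (sum xi*RVPi^1.25)^(1/1.25)
RVP^1.25 terms: 0.32 * 8.4^1.25 + 0.68 * 1.7^1.25 = 5.89613
RVP_blend = 5.89613^(1/1.25) = 4.135

4.135 psi


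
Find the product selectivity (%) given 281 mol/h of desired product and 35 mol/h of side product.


Selectivity = desired / (desired + undesired) * 100
Total products = 281 + 35 = 316 mol/h
S = 281 / 316 * 100
= 0.8892 * 100
= 88.92 %

88.92 %


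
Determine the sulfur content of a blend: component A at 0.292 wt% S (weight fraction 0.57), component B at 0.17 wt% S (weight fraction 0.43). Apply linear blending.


Linear sulfur blending: S_blend = x1*S1 + x2*S2
Contribution 1: 0.57 * 0.292 = 0.16644 wt%
Contribution 2: 0.43 * 0.17 = 0.0731 wt%
S_blend = 0.16644 + 0.0731 = 0.23954

0.23954 wt%


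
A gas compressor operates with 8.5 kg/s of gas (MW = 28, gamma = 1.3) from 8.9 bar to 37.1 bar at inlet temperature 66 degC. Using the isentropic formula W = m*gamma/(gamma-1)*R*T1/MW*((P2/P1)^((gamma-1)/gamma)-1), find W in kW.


Isentropic work: W = m*(gamma/(gamma-1))*(R*T1/MW)*((P2/P1)^((gamma-1)/gamma) - 1)
T1 = 66 + 273.15 = 339.15 K
Pressure ratio = 37.1 / 8.9 = 4.16854
Exponent = (1.3 - 1)/1.3 = 0.230769
(P2/P1)^exp - 1 = 4.16854^0.230769 - 1 = 0.390187
W = 8.5 * 1.3 / 0.3 * 8.314 * 339.15 / 28 * 0.390187 = 1447

1447 kW


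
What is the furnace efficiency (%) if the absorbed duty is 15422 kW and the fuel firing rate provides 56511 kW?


Furnace efficiency = Q_absorbed / Q_fuel * 100
= 15422 / 56511 * 100 = 27.29

27.29 %


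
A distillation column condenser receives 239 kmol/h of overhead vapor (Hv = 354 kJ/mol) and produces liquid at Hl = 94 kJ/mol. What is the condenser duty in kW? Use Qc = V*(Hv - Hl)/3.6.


Qc = 239 * (354 - 94) / 3.6 = 239 * 260 / 3.6 = 17260

17260 kW


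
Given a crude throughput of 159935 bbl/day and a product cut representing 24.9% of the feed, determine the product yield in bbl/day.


Crude throughput = 159935 bbl/day
Fraction yield = 24.9%
yield = throughput * fraction / 100
yield = 159935 * 24.9 / 100 = 39823.815

39823.815 bbl/day


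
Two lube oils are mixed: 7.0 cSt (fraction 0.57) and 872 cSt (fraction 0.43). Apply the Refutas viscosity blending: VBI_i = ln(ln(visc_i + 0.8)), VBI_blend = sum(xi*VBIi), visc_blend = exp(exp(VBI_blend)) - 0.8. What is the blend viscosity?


Refutas method: VBN_i = 14.534*ln(ln(visc_i + 0.8)) + 10.975, blended linearly by mass fraction; since VBN is linear in VBI_i = ln(ln(visc_i + 0.8)) and the fractions sum to 1, blend VBI directly: visc = exp(exp(VBI_blend)) - 0.8
VBI_1 = ln(ln(7.0 + 0.8)) = 0.719849
VBI_2 = ln(ln(872 + 0.8)) = 1.91275
VBI_blend = 0.57 * 0.719849 + 0.43 * 1.91275 = 1.2328
visc_blend = exp(exp(1.2328)) - 0.8 = 30.10

30.10 cSt


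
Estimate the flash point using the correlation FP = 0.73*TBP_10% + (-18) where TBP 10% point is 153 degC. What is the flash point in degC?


FP = 0.73 * 153 + (-18) = 93.69

93.69 degC


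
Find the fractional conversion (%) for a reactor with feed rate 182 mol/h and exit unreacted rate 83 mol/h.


X = (F_in - F_out) / F_in * 100
Moles reacted = 182 - 83 = 99
X = 99 / 182 * 100
= 0.5440 * 100
= 54.40 %

54.40 %


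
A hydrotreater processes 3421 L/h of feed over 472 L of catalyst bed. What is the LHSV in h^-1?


LHSV = volumetric feed rate / catalyst volume
= 3421 L/h / 472 L
= 7.248 h^-1

7.248 h^-1


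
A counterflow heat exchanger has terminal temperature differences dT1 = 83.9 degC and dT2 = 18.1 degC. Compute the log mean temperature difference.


LMTD = (dT1 - dT2) / ln(dT1/dT2)
= (83.9 - 18.1) / ln(83.9 / 18.1) = 65.8 / 1.53371 = 42.90

42.90 degC


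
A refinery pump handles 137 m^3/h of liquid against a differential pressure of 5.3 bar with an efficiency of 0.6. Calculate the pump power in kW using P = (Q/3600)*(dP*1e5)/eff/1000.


Q = 137 / 3600 = 0.0380556 m^3/s
P = 0.0380556 * (5.3 * 1e5) / 0.6 / 1000 = 33.62

33.62 kW


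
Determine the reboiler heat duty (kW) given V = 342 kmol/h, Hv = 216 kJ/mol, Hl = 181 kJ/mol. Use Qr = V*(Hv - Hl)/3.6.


Qr = 342 * (216 - 181) / 3.6 = 342 * 35 / 3.6 = 3325

3325 kW


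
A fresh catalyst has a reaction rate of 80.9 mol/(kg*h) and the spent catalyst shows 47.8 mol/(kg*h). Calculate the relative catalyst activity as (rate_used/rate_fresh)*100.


Activity (%) = (rate_used / rate_fresh) * 100
rate_used = 47.8, rate_fresh = 80.9
= (47.8 / 80.9) * 100
= 0.5909 * 100 = 59.09

59.09 %


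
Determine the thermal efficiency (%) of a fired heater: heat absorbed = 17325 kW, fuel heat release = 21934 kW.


Furnace efficiency = Q_absorbed / Q_fuel * 100
= 17325 / 21934 * 100 = 78.99

78.99 %


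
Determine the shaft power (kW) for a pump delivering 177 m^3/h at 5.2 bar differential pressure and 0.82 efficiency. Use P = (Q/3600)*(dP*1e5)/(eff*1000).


Q = 177 / 3600 = 0.0491667 m^3/s
P = 0.0491667 * (5.2 * 1e5) / 0.82 / 1000 = 31.18

31.18 kW


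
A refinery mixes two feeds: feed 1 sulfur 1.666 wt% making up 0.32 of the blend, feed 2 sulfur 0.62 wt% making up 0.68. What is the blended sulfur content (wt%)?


Linear sulfur blending: S_blend = x1*S1 + x2*S2
Contribution 1: 0.32 * 1.666 = 0.53312 wt%
Contribution 2: 0.68 * 0.62 = 0.4216 wt%
S_blend = 0.53312 + 0.4216 = 0.95472

0.95472 wt%


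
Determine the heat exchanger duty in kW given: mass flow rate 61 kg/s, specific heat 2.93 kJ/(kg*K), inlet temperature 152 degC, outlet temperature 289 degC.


Q = m_dot * cp * delta_T
delta_T = 289 - 152 = 137 K
Q = 61 * 2.93 * 137
= 178.73 * 137
= 24486.01 kW

24486.01 kW


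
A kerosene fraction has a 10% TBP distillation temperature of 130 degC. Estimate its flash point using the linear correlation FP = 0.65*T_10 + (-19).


FP = 0.65 * 130 + (-19) = 65.5

65.5 degC


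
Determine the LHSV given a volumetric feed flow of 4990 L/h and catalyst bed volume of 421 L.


LHSV = volumetric feed rate / catalyst volume
= 4990 L/h / 421 L
= 11.85 h^-1

11.85 h^-1


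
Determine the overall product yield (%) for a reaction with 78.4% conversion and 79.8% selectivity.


Overall yield = conversion (%) * selectivity (%) / 100
Conversion = 78.4%, Selectivity = 79.8%
Y = 78.4 * 79.8 / 100
= 62.5632 %

62.5632 %


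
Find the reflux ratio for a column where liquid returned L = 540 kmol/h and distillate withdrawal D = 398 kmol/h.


Reflux ratio definition: R = L / D (liquid returned / distillate withdrawn)
L = 540 kmol/h, D = 398 kmol/h
R = 540 / 398 = 1.357

1.357


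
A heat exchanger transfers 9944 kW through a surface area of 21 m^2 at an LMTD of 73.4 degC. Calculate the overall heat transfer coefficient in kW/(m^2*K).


From Q = U*A*LMTD, U = Q / (A * LMTD)
U = 9944 / (21 * 73.4) = 9944 / 1541.4 = 6.451

6.451 kW/(m^2*K)


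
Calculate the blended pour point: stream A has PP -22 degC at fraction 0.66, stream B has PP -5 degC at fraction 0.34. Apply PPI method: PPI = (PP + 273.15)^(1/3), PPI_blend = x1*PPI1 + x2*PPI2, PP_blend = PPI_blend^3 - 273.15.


PPI_1 = (-22 + 273.15)^(1/3) = 6.30925
PPI_2 = (-5 + 273.15)^(1/3) = 6.448508
PPI_blend = 0.66 * 6.30925 + 0.34 * 6.448508 = 6.356598
PP_blend = 6.356598^3 - 273.15 = 256.8468 - 273.15 = -16.3

-16.3 degC


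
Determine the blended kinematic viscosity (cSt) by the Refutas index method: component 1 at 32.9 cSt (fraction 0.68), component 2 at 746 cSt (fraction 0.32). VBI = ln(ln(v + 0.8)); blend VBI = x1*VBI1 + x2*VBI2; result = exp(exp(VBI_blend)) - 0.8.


Refutas method: VBN_i = 14.534*ln(ln(visc_i + 0.8)) + 10.975, blended linearly by mass fraction; since VBN is linear in VBI_i = ln(ln(visc_i + 0.8)) and the fractions sum to 1, blend VBI directly: visc = exp(exp(VBI_blend)) - 0.8
VBI_1 = ln(ln(32.9 + 0.8)) = 1.25775
VBI_2 = ln(ln(746 + 0.8)) = 1.88946
VBI_blend = 0.68 * 1.25775 + 0.32 * 1.88946 = 1.4599
visc_blend = exp(exp(1.4599)) - 0.8 = 73.31

73.31 cSt
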